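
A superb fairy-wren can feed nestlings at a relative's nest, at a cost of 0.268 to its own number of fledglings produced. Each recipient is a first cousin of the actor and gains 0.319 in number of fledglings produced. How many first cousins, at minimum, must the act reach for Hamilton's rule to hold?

7

r to a first cousin = 0.125 (first cousins share one grandparent pair — two paths of length 4: r = 2·(1/2)^4 = 1/8).
Hamilton's rule: n·r·B > C  ⇒  n > C/(r·B) = 0.268/(0.125·0.319) = 6.721.
The smallest integer exceeding 6.721 is 7.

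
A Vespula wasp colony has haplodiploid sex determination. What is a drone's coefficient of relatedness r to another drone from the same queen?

0.5

Haploid brothers each carry a random half of the queen's diploid genome, so on average they share half: r = 1/2.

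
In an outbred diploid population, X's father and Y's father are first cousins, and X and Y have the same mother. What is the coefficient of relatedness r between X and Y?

0.28125

With two independent routes of shared ancestry, r is the sum of the two contributions.
X and Y are related in two ways: second cousins through their fathers (r = 1/32) and half-sibs through their shared mother (r = 1/4).
r = 1/32 + 1/4 = 9/32 = 0.28125.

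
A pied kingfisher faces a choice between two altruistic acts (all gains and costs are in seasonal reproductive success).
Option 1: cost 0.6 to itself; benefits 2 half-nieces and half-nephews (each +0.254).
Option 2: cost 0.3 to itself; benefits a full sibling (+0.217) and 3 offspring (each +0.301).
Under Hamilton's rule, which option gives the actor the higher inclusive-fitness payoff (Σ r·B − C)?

Option 1: r to a half-niece or half-nephew = 0.125.
Option 1: Σ r·B − C = (2·0.125·0.254) − 0.6 = -0.5365.
Option 2: r to a full sibling = 0.5.
Option 2: r to an offspring = 0.5.
Option 2: Σ r·B − C = (1·0.5·0.217 + 3·0.5·0.301) − 0.3 = 0.26.
Option 2 has the higher net inclusive-fitness payoff.

Option 2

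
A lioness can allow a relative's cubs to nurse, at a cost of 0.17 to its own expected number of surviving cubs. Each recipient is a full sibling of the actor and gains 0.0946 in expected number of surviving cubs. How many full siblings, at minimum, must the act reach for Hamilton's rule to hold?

r to a full sibling = 1/2 (full sibs share both parents — two paths of length 2: r = 2·(1/2)^2 = 1/2).
Hamilton's rule: n·r·B > C  ⇒  n > C/(r·B) = 0.17/(0.5·0.0946) = 3.594.
The smallest integer exceeding 3.594 is 4.

4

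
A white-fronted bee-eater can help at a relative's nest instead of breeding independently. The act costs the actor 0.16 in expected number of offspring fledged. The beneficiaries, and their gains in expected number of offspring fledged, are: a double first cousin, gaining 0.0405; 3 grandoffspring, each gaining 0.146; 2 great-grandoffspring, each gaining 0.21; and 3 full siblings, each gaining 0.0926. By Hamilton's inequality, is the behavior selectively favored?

Hamilton's rule: the trait is favored when the sum of r·B over every recipient exceeds the actor's cost C.
r to a double first cousin = 1/4 (double first cousins share both grandparent pairs — four paths of length 4: r = 4·(1/2)^4 = 1/4).
r to a grandoffspring = 1/4 (two parent–offspring links: r = (1/2)^2 = 1/4).
r to a great-grandoffspring = 1/8 (three parent–offspring links: r = (1/2)^3 = 1/8).
r to a full sibling = 1/2 (full sibs share both parents — two paths of length 2: r = 2·(1/2)^2 = 1/2).
Summing one r·B term per recipient: 1·0.25·0.0405 + 3·0.25·0.146 + 2·0.125·0.21 + 3·0.5·0.0926 = 0.311025.
0.311025 > 0.16: the indirect benefit exceeds the cost.

Yes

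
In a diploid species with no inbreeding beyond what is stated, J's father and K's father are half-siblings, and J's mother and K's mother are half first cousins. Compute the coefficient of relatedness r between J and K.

0.078125

Relatedness sums over independent paths through distinct common ancestors.
J and K are related in two ways: half first cousins through their fathers (r = 1/16) and half second cousins through their mothers (r = 1/64).
r = 1/16 + 1/64 = 0.078125.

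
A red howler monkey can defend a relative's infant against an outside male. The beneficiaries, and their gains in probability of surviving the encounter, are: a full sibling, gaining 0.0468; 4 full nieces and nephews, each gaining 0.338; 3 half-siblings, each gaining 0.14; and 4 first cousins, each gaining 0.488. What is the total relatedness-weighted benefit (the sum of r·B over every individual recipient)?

r to a full sibling = 0.5 (full sibs share both parents — two paths of length 2: r = 2·(1/2)^2 = 1/2).
r to a full niece or nephew = 0.25 (full aunt/uncle↔niece/nephew: two paths of length 3 through the shared grandparent pair: r = 2·(1/2)^3 = 1/4).
r to a half-sibling = 0.25 (half-sibs share one parent — one path of length 2: r = (1/2)^2 = 1/4).
r to a first cousin = 1/8 (first cousins share one grandparent pair — two paths of length 4: r = 2·(1/2)^4 = 1/8).
Summing one r·B term per recipient: 1·0.5·0.0468 + 4·0.25·0.338 + 3·0.25·0.14 + 4·0.125·0.488 = 0.7104.

0.7104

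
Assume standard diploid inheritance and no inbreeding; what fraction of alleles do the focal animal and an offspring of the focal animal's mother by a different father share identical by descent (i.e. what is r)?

Each parent–offspring link contributes a factor of 1/2, and independent paths through distinct common ancestors add.
Half-sibs share one parent — one path of length 2: r = (1/2)^2 = 1/4.

0.25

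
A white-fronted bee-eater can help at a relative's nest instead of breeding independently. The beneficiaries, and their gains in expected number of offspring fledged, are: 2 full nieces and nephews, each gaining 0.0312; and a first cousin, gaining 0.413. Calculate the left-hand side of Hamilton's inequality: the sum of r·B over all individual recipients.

0.067225

r to a full niece or nephew = 0.25 (full aunt/uncle↔niece/nephew: two paths of length 3 through the shared grandparent pair: r = 2·(1/2)^3 = 1/4).
r to a first cousin = 0.125 (first cousins share one grandparent pair — two paths of length 4: r = 2·(1/2)^4 = 1/8).
Summing one r·B term per recipient: 2·0.25·0.0312 + 1·0.125·0.413 = 0.067225.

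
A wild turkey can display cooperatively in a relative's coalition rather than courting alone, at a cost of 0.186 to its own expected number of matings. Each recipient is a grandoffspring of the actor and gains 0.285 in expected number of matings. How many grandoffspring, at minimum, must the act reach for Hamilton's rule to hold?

3

r to a grandoffspring = 0.25 (two parent–offspring links: r = (1/2)^2 = 1/4).
Hamilton's rule: n·r·B > C  ⇒  n > C/(r·B) = 0.186/(0.25·0.285) = 2.611.
The smallest integer exceeding 2.611 is 3.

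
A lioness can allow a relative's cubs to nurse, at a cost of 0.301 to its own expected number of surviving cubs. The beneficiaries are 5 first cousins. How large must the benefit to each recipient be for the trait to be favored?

0.4816

r to a first cousin = 0.125 (first cousins share one grandparent pair — two paths of length 4: r = 2·(1/2)^4 = 1/8).
Hamilton's rule with n recipients of equal r: n·r·B > C, so B > C/(n·r) = 0.301/(5·0.125) = 0.4816.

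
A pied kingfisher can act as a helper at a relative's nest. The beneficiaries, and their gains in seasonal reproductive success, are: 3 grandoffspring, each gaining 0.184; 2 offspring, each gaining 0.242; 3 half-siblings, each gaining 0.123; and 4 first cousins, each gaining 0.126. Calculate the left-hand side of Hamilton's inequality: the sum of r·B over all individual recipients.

0.53525

r to a grandoffspring = 1/4 (two parent–offspring links: r = (1/2)^2 = 1/4).
r to an offspring = 0.5 (one parent–offspring link: r = (1/2)^1 = 1/2).
r to a half-sibling = 1/4 (half-sibs share one parent — one path of length 2: r = (1/2)^2 = 1/4).
r to a first cousin = 1/8 (first cousins share one grandparent pair — two paths of length 4: r = 2·(1/2)^4 = 1/8).
Summing one r·B term per recipient: 3·0.25·0.184 + 2·0.5·0.242 + 3·0.25·0.123 + 4·0.125·0.126 = 0.53525.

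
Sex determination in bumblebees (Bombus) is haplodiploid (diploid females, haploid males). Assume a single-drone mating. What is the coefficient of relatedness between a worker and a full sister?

Haplodiploid full sisters inherit their father's entire haploid genome identically (contributing 1/2) and on average half of their mother's contribution (1/2 · 1/2 = 1/4); r = 1/2 + 1/4 = 3/4.

0.75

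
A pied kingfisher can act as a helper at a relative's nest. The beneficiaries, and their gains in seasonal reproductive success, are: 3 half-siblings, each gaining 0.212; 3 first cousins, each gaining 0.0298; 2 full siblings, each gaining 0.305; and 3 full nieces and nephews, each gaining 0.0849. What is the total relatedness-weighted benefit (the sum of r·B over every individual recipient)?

0.53885

r to a half-sibling = 1/4 (half-sibs share one parent — one path of length 2: r = (1/2)^2 = 1/4).
r to a first cousin = 0.125 (first cousins share one grandparent pair — two paths of length 4: r = 2·(1/2)^4 = 1/8).
r to a full sibling = 0.5 (full sibs share both parents — two paths of length 2: r = 2·(1/2)^2 = 1/2).
r to a full niece or nephew = 0.25 (full aunt/uncle↔niece/nephew: two paths of length 3 through the shared grandparent pair: r = 2·(1/2)^3 = 1/4).
Summing one r·B term per recipient: 3·0.25·0.212 + 3·0.125·0.0298 + 2·0.5·0.305 + 3·0.25·0.0849 = 0.53885.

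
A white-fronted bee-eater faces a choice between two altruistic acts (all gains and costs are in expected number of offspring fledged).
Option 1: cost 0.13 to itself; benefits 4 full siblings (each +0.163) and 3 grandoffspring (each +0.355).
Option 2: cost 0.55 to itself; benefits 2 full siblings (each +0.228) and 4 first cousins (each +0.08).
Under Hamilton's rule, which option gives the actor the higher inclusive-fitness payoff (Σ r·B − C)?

Option 1

Option 1: r to a full sibling = 0.5.
Option 1: r to a grandoffspring = 0.25.
Option 1: Σ r·B − C = (4·0.5·0.163 + 3·0.25·0.355) − 0.13 = 0.46225.
Option 2: r to a full sibling = 0.5.
Option 2: r to a first cousin = 0.125.
Option 2: Σ r·B − C = (2·0.5·0.228 + 4·0.125·0.08) − 0.55 = -0.282.
Option 1 has the higher net inclusive-fitness payoff.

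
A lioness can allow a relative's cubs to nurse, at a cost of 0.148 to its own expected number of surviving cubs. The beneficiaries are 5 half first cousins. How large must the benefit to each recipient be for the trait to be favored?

0.4736

r to a half first cousin = 0.0625 (half first cousins share one grandparent — one path of length 4: r = (1/2)^4 = 1/16).
Hamilton's rule with n recipients of equal r: n·r·B > C, so B > C/(n·r) = 0.148/(5·0.0625) = 0.4736.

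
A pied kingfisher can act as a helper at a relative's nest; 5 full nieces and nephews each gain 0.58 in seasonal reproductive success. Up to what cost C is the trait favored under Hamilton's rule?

r to a full niece or nephew = 1/4 (full aunt/uncle↔niece/nephew: two paths of length 3 through the shared grandparent pair: r = 2·(1/2)^3 = 1/4).
Hamilton's rule: n·r·B > C, so the trait is favored while C < n·r·B = 5·0.25·0.58 = 0.725.

0.725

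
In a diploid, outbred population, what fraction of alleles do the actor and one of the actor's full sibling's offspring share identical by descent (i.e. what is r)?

Each parent–offspring link contributes a factor of 1/2, and independent paths through distinct common ancestors add.
Full aunt/uncle↔niece/nephew: two paths of length 3 through the shared grandparent pair: r = 2·(1/2)^3 = 1/4.

0.25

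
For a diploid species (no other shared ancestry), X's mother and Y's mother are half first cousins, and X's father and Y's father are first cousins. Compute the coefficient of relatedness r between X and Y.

Independent pedigree routes through distinct common ancestors add.
X and Y are related in two ways: half second cousins through their mothers (r = 1/64) and second cousins through their fathers (r = 1/32).
r = 1/64 + 1/32 = 3/64 = 0.046875.

0.046875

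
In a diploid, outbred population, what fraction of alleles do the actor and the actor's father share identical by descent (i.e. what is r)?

0.5

Each parent–offspring link contributes a factor of 1/2, and independent paths through distinct common ancestors add.
One parent–offspring link: r = (1/2)^1 = 1/2.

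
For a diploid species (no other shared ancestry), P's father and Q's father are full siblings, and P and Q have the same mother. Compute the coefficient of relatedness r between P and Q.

With two independent routes of shared ancestry, r is the sum of the two contributions.
P and Q are related in two ways: first cousins through their fathers (r = 1/8) and half-sibs through their shared mother (r = 1/4).
r = 1/8 + 1/4 = 3/8 = 0.375.

0.375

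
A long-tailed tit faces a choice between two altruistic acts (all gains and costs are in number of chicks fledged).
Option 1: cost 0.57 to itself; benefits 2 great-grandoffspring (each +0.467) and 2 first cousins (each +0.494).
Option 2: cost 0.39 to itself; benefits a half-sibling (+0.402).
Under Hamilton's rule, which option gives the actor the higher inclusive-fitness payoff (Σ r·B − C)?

Option 1: r to a great-grandoffspring = 0.125.
Option 1: r to a first cousin = 0.125.
Option 1: Σ r·B − C = (2·0.125·0.467 + 2·0.125·0.494) − 0.57 = -0.32975.
Option 2: r to a half-sibling = 0.25.
Option 2: Σ r·B − C = (1·0.25·0.402) − 0.39 = -0.2895.
Option 2 has the higher net inclusive-fitness payoff.

Option 2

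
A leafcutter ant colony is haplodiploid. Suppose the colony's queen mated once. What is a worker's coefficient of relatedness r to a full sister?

Haplodiploid full sisters inherit their father's entire haploid genome identically (contributing 1/2) and on average half of their mother's contribution (1/2 · 1/2 = 1/4); r = 1/2 + 1/4 = 3/4.

0.75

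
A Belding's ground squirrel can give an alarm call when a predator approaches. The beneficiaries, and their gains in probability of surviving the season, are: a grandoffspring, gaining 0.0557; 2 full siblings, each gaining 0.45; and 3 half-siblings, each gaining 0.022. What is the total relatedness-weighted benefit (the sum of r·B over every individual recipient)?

0.480425

r to a grandoffspring = 0.25 (two parent–offspring links: r = (1/2)^2 = 1/4).
r to a full sibling = 1/2 (full sibs share both parents — two paths of length 2: r = 2·(1/2)^2 = 1/2).
r to a half-sibling = 0.25 (half-sibs share one parent — one path of length 2: r = (1/2)^2 = 1/4).
Summing one r·B term per recipient: 1·0.25·0.0557 + 2·0.5·0.45 + 3·0.25·0.022 = 0.480425.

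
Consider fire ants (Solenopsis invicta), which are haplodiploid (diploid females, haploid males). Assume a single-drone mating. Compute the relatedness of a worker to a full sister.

0.75

Haplodiploid full sisters inherit their father's entire haploid genome identically (contributing 1/2) and on average half of their mother's contribution (1/2 · 1/2 = 1/4); r = 1/2 + 1/4 = 3/4.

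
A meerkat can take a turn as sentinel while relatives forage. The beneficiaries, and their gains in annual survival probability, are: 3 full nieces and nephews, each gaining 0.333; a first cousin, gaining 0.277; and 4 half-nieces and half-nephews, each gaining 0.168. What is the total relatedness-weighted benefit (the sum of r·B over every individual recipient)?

0.368375

r to a full niece or nephew = 1/4 (full aunt/uncle↔niece/nephew: two paths of length 3 through the shared grandparent pair: r = 2·(1/2)^3 = 1/4).
r to a first cousin = 0.125 (first cousins share one grandparent pair — two paths of length 4: r = 2·(1/2)^4 = 1/8).
r to a half-niece or half-nephew = 1/8 (half-aunt/uncle↔niece/nephew: one path of length 3: r = (1/2)^3 = 1/8).
Summing one r·B term per recipient: 3·0.25·0.333 + 1·0.125·0.277 + 4·0.125·0.168 = 0.368375.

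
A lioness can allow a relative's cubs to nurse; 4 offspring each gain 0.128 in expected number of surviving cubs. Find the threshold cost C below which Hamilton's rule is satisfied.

r to an offspring = 1/2 (one parent–offspring link: r = (1/2)^1 = 1/2).
Hamilton's rule: n·r·B > C, so the trait is favored while C < n·r·B = 4·0.5·0.128 = 0.256.

0.256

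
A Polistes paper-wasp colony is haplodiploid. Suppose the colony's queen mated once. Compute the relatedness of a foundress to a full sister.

0.75

Haplodiploid full sisters inherit their father's entire haploid genome identically (contributing 1/2) and on average half of their mother's contribution (1/2 · 1/2 = 1/4); r = 1/2 + 1/4 = 3/4.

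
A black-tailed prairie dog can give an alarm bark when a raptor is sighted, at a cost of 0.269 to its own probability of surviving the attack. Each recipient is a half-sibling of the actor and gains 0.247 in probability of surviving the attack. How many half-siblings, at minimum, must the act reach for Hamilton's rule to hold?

r to a half-sibling = 1/4 (half-sibs share one parent — one path of length 2: r = (1/2)^2 = 1/4).
Hamilton's rule: n·r·B > C  ⇒  n > C/(r·B) = 0.269/(0.25·0.247) = 4.356.
The smallest integer exceeding 4.356 is 5.

5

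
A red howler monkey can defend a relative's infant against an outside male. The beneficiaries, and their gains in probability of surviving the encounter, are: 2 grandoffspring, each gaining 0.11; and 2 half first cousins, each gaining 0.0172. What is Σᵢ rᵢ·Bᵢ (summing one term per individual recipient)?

r to a grandoffspring = 0.25 (two parent–offspring links: r = (1/2)^2 = 1/4).
r to a half first cousin = 1/16 (half first cousins share one grandparent — one path of length 4: r = (1/2)^4 = 1/16).
Summing one r·B term per recipient: 2·0.25·0.11 + 2·0.0625·0.0172 = 0.05715.

0.05715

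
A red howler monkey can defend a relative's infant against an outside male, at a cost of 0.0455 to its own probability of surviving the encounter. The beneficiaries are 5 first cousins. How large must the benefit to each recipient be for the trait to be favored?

0.0728

r to a first cousin = 0.125 (first cousins share one grandparent pair — two paths of length 4: r = 2·(1/2)^4 = 1/8).
Hamilton's rule with n recipients of equal r: n·r·B > C, so B > C/(n·r) = 0.0455/(5·0.125) = 0.0728.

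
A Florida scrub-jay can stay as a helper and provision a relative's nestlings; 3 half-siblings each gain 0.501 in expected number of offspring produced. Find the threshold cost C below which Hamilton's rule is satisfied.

0.37575

r to a half-sibling = 1/4 (half-sibs share one parent — one path of length 2: r = (1/2)^2 = 1/4).
Hamilton's rule: n·r·B > C, so the trait is favored while C < n·r·B = 3·0.25·0.501 = 0.37575.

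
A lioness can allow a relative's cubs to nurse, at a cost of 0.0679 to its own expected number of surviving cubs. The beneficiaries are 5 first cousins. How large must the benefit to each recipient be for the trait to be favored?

r to a first cousin = 0.125 (first cousins share one grandparent pair — two paths of length 4: r = 2·(1/2)^4 = 1/8).
Hamilton's rule with n recipients of equal r: n·r·B > C, so B > C/(n·r) = 0.0679/(5·0.125) = 0.1086.

0.1086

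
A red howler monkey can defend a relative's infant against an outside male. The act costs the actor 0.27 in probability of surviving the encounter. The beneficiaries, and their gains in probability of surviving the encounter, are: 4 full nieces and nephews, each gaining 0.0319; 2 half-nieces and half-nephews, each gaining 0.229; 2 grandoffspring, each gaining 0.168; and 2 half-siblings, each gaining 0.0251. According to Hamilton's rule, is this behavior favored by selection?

No

Hamilton's rule: the trait is favored when the sum of r·B over every recipient exceeds the actor's cost C.
r to a full niece or nephew = 1/4 (full aunt/uncle↔niece/nephew: two paths of length 3 through the shared grandparent pair: r = 2·(1/2)^3 = 1/4).
r to a half-niece or half-nephew = 0.125 (half-aunt/uncle↔niece/nephew: one path of length 3: r = (1/2)^3 = 1/8).
r to a grandoffspring = 0.25 (two parent–offspring links: r = (1/2)^2 = 1/4).
r to a half-sibling = 0.25 (half-sibs share one parent — one path of length 2: r = (1/2)^2 = 1/4).
Summing one r·B term per recipient: 4·0.25·0.0319 + 2·0.125·0.229 + 2·0.25·0.168 + 2·0.25·0.0251 = 0.1857.
0.1857 < 0.27: the indirect benefit is less than the cost.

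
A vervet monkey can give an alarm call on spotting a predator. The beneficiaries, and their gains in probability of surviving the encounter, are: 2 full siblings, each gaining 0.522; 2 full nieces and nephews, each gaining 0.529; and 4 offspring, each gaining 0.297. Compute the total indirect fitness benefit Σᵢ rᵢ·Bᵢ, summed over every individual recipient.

1.3805

r to a full sibling = 1/2 (full sibs share both parents — two paths of length 2: r = 2·(1/2)^2 = 1/2).
r to a full niece or nephew = 0.25 (full aunt/uncle↔niece/nephew: two paths of length 3 through the shared grandparent pair: r = 2·(1/2)^3 = 1/4).
r to an offspring = 0.5 (one parent–offspring link: r = (1/2)^1 = 1/2).
Summing one r·B term per recipient: 2·0.5·0.522 + 2·0.25·0.529 + 4·0.5·0.297 = 1.3805.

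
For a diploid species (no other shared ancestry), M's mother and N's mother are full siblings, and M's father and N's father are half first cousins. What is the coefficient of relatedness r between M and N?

0.140625

Relatedness sums over independent paths through distinct common ancestors.
M and N are related in two ways: first cousins through their mothers (r = 1/8) and half second cousins through their fathers (r = 1/64).
r = 1/8 + 1/64 = 9/64 = 0.140625.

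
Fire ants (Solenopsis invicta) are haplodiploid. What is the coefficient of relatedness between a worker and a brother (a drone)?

0.25

Her haploid brother carries none of their father's genes and a random half of their mother's genome; that half matches the maternal half of her own genome with probability 1/2: r = 1/2 · 1/2 = 1/4.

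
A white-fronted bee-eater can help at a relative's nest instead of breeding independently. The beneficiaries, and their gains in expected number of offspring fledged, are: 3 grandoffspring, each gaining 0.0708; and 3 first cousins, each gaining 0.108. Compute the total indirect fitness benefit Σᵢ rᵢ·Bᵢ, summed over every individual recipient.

r to a grandoffspring = 0.25 (two parent–offspring links: r = (1/2)^2 = 1/4).
r to a first cousin = 0.125 (first cousins share one grandparent pair — two paths of length 4: r = 2·(1/2)^4 = 1/8).
Summing one r·B term per recipient: 3·0.25·0.0708 + 3·0.125·0.108 = 0.0936.

0.0936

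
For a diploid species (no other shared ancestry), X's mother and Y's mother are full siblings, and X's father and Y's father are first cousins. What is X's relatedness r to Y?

Relatedness sums over independent paths through distinct common ancestors.
X and Y are related in two ways: first cousins through their mothers (r = 1/8) and second cousins through their fathers (r = 1/32).
r = 1/8 + 1/32 = 5/32 = 0.15625.

0.15625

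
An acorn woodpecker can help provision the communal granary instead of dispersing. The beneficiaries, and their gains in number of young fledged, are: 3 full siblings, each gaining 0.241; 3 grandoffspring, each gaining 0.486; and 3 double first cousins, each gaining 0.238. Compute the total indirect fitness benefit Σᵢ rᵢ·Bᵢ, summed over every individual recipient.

r to a full sibling = 1/2 (full sibs share both parents — two paths of length 2: r = 2·(1/2)^2 = 1/2).
r to a grandoffspring = 0.25 (two parent–offspring links: r = (1/2)^2 = 1/4).
r to a double first cousin = 1/4 (double first cousins share both grandparent pairs — four paths of length 4: r = 4·(1/2)^4 = 1/4).
Summing one r·B term per recipient: 3·0.5·0.241 + 3·0.25·0.486 + 3·0.25·0.238 = 0.9045.

0.9045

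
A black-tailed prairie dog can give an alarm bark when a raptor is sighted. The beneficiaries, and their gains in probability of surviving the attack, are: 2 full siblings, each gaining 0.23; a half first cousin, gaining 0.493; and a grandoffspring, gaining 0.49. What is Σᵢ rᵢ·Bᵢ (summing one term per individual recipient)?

0.3833125

r to a full sibling = 0.5 (full sibs share both parents — two paths of length 2: r = 2·(1/2)^2 = 1/2).
r to a half first cousin = 0.0625 (half first cousins share one grandparent — one path of length 4: r = (1/2)^4 = 1/16).
r to a grandoffspring = 0.25 (two parent–offspring links: r = (1/2)^2 = 1/4).
Summing one r·B term per recipient: 2·0.5·0.23 + 1·0.0625·0.493 + 1·0.25·0.49 = 0.3833125.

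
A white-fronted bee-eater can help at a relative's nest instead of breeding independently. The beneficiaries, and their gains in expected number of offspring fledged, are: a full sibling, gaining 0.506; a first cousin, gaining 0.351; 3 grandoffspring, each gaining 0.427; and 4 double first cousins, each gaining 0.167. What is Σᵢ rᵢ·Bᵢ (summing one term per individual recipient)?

0.784125

r to a full sibling = 1/2 (full sibs share both parents — two paths of length 2: r = 2·(1/2)^2 = 1/2).
r to a first cousin = 1/8 (first cousins share one grandparent pair — two paths of length 4: r = 2·(1/2)^4 = 1/8).
r to a grandoffspring = 0.25 (two parent–offspring links: r = (1/2)^2 = 1/4).
r to a double first cousin = 0.25 (double first cousins share both grandparent pairs — four paths of length 4: r = 4·(1/2)^4 = 1/4).
Summing one r·B term per recipient: 1·0.5·0.506 + 1·0.125·0.351 + 3·0.25·0.427 + 4·0.25·0.167 = 0.784125.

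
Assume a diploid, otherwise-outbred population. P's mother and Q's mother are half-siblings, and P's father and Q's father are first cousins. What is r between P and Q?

With two independent routes of shared ancestry, r is the sum of the two contributions.
P and Q are related in two ways: half first cousins through their mothers (r = 1/16) and second cousins through their fathers (r = 1/32).
r = 1/16 + 1/32 = 0.09375.

0.09375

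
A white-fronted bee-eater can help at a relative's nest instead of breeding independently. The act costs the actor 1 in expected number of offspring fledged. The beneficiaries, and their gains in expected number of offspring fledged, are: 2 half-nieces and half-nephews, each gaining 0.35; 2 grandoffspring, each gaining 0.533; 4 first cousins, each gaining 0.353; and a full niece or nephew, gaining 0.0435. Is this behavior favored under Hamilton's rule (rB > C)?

No

Hamilton's rule: the trait is favored when the sum of r·B over every recipient exceeds the actor's cost C.
r to a half-niece or half-nephew = 0.125 (half-aunt/uncle↔niece/nephew: one path of length 3: r = (1/2)^3 = 1/8).
r to a grandoffspring = 1/4 (two parent–offspring links: r = (1/2)^2 = 1/4).
r to a first cousin = 0.125 (first cousins share one grandparent pair — two paths of length 4: r = 2·(1/2)^4 = 1/8).
r to a full niece or nephew = 0.25 (full aunt/uncle↔niece/nephew: two paths of length 3 through the shared grandparent pair: r = 2·(1/2)^3 = 1/4).
Summing one r·B term per recipient: 2·0.125·0.35 + 2·0.25·0.533 + 4·0.125·0.353 + 1·0.25·0.0435 = 0.541375.
0.541375 < 1: the indirect benefit is less than the cost.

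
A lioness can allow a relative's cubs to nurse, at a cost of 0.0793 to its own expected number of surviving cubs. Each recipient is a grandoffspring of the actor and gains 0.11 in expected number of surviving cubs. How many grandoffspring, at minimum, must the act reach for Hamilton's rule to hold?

3

r to a grandoffspring = 1/4 (two parent–offspring links: r = (1/2)^2 = 1/4).
Hamilton's rule: n·r·B > C  ⇒  n > C/(r·B) = 0.0793/(0.25·0.11) = 2.884.
The smallest integer exceeding 2.884 is 3.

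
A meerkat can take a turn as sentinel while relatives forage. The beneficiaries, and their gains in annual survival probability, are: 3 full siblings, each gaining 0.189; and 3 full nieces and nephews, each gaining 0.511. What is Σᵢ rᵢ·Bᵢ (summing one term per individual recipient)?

0.66675

r to a full sibling = 0.5 (full sibs share both parents — two paths of length 2: r = 2·(1/2)^2 = 1/2).
r to a full niece or nephew = 1/4 (full aunt/uncle↔niece/nephew: two paths of length 3 through the shared grandparent pair: r = 2·(1/2)^3 = 1/4).
Summing one r·B term per recipient: 3·0.5·0.189 + 3·0.25·0.511 = 0.66675.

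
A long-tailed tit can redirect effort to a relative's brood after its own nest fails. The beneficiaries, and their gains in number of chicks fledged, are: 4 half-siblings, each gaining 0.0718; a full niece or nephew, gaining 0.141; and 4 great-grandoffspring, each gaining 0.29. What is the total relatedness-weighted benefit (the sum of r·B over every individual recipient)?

r to a half-sibling = 0.25 (half-sibs share one parent — one path of length 2: r = (1/2)^2 = 1/4).
r to a full niece or nephew = 0.25 (full aunt/uncle↔niece/nephew: two paths of length 3 through the shared grandparent pair: r = 2·(1/2)^3 = 1/4).
r to a great-grandoffspring = 1/8 (three parent–offspring links: r = (1/2)^3 = 1/8).
Summing one r·B term per recipient: 4·0.25·0.0718 + 1·0.25·0.141 + 4·0.125·0.29 = 0.25205.

0.25205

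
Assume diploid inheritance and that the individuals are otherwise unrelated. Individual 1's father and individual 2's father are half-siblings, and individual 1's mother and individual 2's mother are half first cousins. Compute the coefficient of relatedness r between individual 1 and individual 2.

Relatedness sums over independent paths through distinct common ancestors.
Individual 1 and individual 2 are related in two ways: half first cousins through their fathers (r = 1/16) and half second cousins through their mothers (r = 1/64).
r = 1/16 + 1/64 = 0.078125.

0.078125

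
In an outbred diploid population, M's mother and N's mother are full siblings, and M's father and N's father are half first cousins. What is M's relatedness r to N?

Relatedness sums over independent paths through distinct common ancestors.
M and N are related in two ways: first cousins through their mothers (r = 1/8) and half second cousins through their fathers (r = 1/64).
r = 1/8 + 1/64 = 0.140625.

0.140625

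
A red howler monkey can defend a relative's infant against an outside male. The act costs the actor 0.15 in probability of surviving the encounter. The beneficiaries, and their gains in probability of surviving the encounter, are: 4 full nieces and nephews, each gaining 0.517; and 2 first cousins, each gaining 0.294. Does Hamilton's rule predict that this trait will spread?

Hamilton's rule: the trait is favored when the sum of r·B over every recipient exceeds the actor's cost C.
r to a full niece or nephew = 0.25 (full aunt/uncle↔niece/nephew: two paths of length 3 through the shared grandparent pair: r = 2·(1/2)^3 = 1/4).
r to a first cousin = 1/8 (first cousins share one grandparent pair — two paths of length 4: r = 2·(1/2)^4 = 1/8).
Summing one r·B term per recipient: 4·0.25·0.517 + 2·0.125·0.294 = 0.5905.
0.5905 > 0.15: the indirect benefit exceeds the cost.

Yes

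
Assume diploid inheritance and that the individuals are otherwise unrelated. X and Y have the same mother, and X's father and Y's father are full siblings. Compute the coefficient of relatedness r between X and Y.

0.375

Wright's path rule: contributions from independent ancestry routes add.
X and Y are related in two ways: half-sibs through their shared mother (r = 1/4) and first cousins through their fathers (r = 1/8).
r = 1/4 + 1/8 = 3/8 = 0.375.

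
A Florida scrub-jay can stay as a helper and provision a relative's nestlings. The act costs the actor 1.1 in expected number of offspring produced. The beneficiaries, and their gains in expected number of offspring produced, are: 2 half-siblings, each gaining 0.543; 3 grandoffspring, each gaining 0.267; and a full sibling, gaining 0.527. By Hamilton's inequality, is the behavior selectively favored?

Hamilton's rule: the trait is favored when the sum of r·B over every recipient exceeds the actor's cost C.
r to a half-sibling = 1/4 (half-sibs share one parent — one path of length 2: r = (1/2)^2 = 1/4).
r to a grandoffspring = 0.25 (two parent–offspring links: r = (1/2)^2 = 1/4).
r to a full sibling = 0.5 (full sibs share both parents — two paths of length 2: r = 2·(1/2)^2 = 1/2).
Summing one r·B term per recipient: 2·0.25·0.543 + 3·0.25·0.267 + 1·0.5·0.527 = 0.73525.
0.73525 < 1.1: the indirect benefit is less than the cost.

No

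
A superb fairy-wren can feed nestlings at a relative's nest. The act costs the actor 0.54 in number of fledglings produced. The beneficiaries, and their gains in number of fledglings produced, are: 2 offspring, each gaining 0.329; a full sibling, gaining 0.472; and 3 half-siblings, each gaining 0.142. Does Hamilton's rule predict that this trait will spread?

Yes

Hamilton's rule: the trait is favored when the sum of r·B over every recipient exceeds the actor's cost C.
r to an offspring = 1/2 (one parent–offspring link: r = (1/2)^1 = 1/2).
r to a full sibling = 0.5 (full sibs share both parents — two paths of length 2: r = 2·(1/2)^2 = 1/2).
r to a half-sibling = 1/4 (half-sibs share one parent — one path of length 2: r = (1/2)^2 = 1/4).
Summing one r·B term per recipient: 2·0.5·0.329 + 1·0.5·0.472 + 3·0.25·0.142 = 0.6715.
0.6715 > 0.54: the indirect benefit exceeds the cost.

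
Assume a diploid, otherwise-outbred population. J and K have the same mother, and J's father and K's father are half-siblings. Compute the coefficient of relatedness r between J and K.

0.3125

Relatedness sums over independent paths through distinct common ancestors.
J and K are related in two ways: half-sibs through their shared mother (r = 1/4) and half first cousins through their fathers (r = 1/16).
r = 1/4 + 1/16 = 5/16 = 0.3125.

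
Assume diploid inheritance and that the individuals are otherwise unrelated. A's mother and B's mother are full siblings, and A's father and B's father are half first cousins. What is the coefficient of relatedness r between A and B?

0.140625

Independent pedigree routes through distinct common ancestors add.
A and B are related in two ways: first cousins through their mothers (r = 1/8) and half second cousins through their fathers (r = 1/64).
r = 1/8 + 1/64 = 0.140625.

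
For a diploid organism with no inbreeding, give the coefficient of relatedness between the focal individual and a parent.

0.5

One parent–offspring link: r = (1/2)^1 = 1/2.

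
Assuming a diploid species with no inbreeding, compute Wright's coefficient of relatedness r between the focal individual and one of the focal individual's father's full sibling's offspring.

Each parent–offspring link contributes a factor of 1/2, and independent paths through distinct common ancestors add.
First cousins share one grandparent pair — two paths of length 4: r = 2·(1/2)^4 = 1/8.

0.125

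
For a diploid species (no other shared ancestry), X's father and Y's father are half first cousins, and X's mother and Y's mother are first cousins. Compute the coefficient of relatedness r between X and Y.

0.046875

Wright's path rule: contributions from independent ancestry routes add.
X and Y are related in two ways: half second cousins through their fathers (r = 1/64) and second cousins through their mothers (r = 1/32).
r = 1/64 + 1/32 = 3/64 = 0.046875.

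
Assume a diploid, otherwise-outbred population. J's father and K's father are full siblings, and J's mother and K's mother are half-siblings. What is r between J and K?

0.1875

With two independent routes of shared ancestry, r is the sum of the two contributions.
J and K are related in two ways: first cousins through their fathers (r = 1/8) and half first cousins through their mothers (r = 1/16).
r = 1/8 + 1/16 = 0.1875.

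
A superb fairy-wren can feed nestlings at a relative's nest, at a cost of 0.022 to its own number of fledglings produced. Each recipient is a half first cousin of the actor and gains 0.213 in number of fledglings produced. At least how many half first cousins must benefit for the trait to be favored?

2

r to a half first cousin = 0.0625 (half first cousins share one grandparent — one path of length 4: r = (1/2)^4 = 1/16).
Hamilton's rule: n·r·B > C  ⇒  n > C/(r·B) = 0.022/(0.0625·0.213) = 1.653.
The smallest integer exceeding 1.653 is 2.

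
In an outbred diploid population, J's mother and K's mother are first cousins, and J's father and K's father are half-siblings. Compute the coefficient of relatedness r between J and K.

0.09375

Independent pedigree routes through distinct common ancestors add.
J and K are related in two ways: second cousins through their mothers (r = 1/32) and half first cousins through their fathers (r = 1/16).
r = 1/32 + 1/16 = 0.09375.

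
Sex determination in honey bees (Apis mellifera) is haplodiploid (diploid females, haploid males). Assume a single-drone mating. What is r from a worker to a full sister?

0.75

Haplodiploid full sisters inherit their father's entire haploid genome identically (contributing 1/2) and on average half of their mother's contribution (1/2 · 1/2 = 1/4); r = 1/2 + 1/4 = 3/4.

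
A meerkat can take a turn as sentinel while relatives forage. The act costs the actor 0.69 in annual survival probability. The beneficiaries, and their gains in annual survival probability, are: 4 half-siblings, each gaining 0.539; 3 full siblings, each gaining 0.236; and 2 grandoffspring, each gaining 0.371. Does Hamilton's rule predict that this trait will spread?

Hamilton's rule: the trait is favored when the sum of r·B over every recipient exceeds the actor's cost C.
r to a half-sibling = 1/4 (half-sibs share one parent — one path of length 2: r = (1/2)^2 = 1/4).
r to a full sibling = 0.5 (full sibs share both parents — two paths of length 2: r = 2·(1/2)^2 = 1/2).
r to a grandoffspring = 0.25 (two parent–offspring links: r = (1/2)^2 = 1/4).
Summing one r·B term per recipient: 4·0.25·0.539 + 3·0.5·0.236 + 2·0.25·0.371 = 1.0785.
1.0785 > 0.69: the indirect benefit exceeds the cost.

Yes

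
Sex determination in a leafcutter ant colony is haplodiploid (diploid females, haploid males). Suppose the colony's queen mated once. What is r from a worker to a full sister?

Haplodiploid full sisters inherit their father's entire haploid genome identically (contributing 1/2) and on average half of their mother's contribution (1/2 · 1/2 = 1/4); r = 1/2 + 1/4 = 3/4.

0.75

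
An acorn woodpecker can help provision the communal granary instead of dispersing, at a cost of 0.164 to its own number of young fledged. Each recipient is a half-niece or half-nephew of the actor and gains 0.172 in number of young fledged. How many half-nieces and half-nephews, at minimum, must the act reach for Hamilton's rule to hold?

r to a half-niece or half-nephew = 1/8 (half-aunt/uncle↔niece/nephew: one path of length 3: r = (1/2)^3 = 1/8).
Hamilton's rule: n·r·B > C  ⇒  n > C/(r·B) = 0.164/(0.125·0.172) = 7.628.
The smallest integer exceeding 7.628 is 8.

8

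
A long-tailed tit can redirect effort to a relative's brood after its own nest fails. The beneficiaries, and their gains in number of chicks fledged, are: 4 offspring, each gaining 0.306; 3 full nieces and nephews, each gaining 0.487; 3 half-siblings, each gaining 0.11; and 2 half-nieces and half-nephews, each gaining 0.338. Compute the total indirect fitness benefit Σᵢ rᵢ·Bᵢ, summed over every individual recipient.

r to an offspring = 0.5 (one parent–offspring link: r = (1/2)^1 = 1/2).
r to a full niece or nephew = 0.25 (full aunt/uncle↔niece/nephew: two paths of length 3 through the shared grandparent pair: r = 2·(1/2)^3 = 1/4).
r to a half-sibling = 0.25 (half-sibs share one parent — one path of length 2: r = (1/2)^2 = 1/4).
r to a half-niece or half-nephew = 0.125 (half-aunt/uncle↔niece/nephew: one path of length 3: r = (1/2)^3 = 1/8).
Summing one r·B term per recipient: 4·0.5·0.306 + 3·0.25·0.487 + 3·0.25·0.11 + 2·0.125·0.338 = 1.14425.

1.14425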